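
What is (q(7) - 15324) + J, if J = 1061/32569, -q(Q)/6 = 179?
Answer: -534065401/32569 ≈ -16398.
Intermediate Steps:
q(Q) = -1074 (q(Q) = -6*179 = -1074)
J = 1061/32569 (J = 1061*(1/32569) = 1061/32569 ≈ 0.032577)
(q(7) - 15324) + J = (-1074 - 15324) + 1061/32569 = -16398 + 1061/32569 = -534065401/32569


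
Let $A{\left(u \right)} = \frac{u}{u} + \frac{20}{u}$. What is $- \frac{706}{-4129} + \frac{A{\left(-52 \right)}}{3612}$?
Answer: $\frac{8295992}{48470331} \approx 0.17116$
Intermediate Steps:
$A{\left(u \right)} = 1 + \frac{20}{u}$
$- \frac{706}{-4129} + \frac{A{\left(-52 \right)}}{3612} = - \frac{706}{-4129} + \frac{\frac{1}{-52} \left(20 - 52\right)}{3612} = \left(-706\right) \left(- \frac{1}{4129}\right) + \left(- \frac{1}{52}\right) \left(-32\right) \frac{1}{3612} = \frac{706}{4129} + \frac{8}{13} \cdot \frac{1}{3612} = \frac{706}{4129} + \frac{2}{11739} = \frac{8295992}{48470331}$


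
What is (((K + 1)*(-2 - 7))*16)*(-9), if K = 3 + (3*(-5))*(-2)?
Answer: 44064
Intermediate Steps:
K = 33 (K = 3 - 15*(-2) = 3 + 30 = 33)
(((K + 1)*(-2 - 7))*16)*(-9) = (((33 + 1)*(-2 - 7))*16)*(-9) = ((34*(-9))*16)*(-9) = -306*16*(-9) = -4896*(-9) = 44064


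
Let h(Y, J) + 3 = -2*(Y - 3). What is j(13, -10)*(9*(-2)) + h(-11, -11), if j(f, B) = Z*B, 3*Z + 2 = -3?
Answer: -275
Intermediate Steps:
Z = -5/3 (Z = -2/3 + (1/3)*(-3) = -2/3 - 1 = -5/3 ≈ -1.6667)
j(f, B) = -5*B/3
h(Y, J) = 3 - 2*Y (h(Y, J) = -3 - 2*(Y - 3) = -3 - 2*(-3 + Y) = -3 + (6 - 2*Y) = 3 - 2*Y)
j(13, -10)*(9*(-2)) + h(-11, -11) = (-5/3*(-10))*(9*(-2)) + (3 - 2*(-11)) = (50/3)*(-18) + (3 + 22) = -300 + 25 = -275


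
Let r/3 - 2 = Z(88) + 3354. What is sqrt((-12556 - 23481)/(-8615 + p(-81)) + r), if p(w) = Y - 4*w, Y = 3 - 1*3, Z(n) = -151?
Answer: sqrt(661240430582)/8291 ≈ 98.078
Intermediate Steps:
Y = 0 (Y = 3 - 3 = 0)
r = 9615 (r = 6 + 3*(-151 + 3354) = 6 + 3*3203 = 6 + 9609 = 9615)
p(w) = -4*w (p(w) = 0 - 4*w = -4*w)
sqrt((-12556 - 23481)/(-8615 + p(-81)) + r) = sqrt((-12556 - 23481)/(-8615 - 4*(-81)) + 9615) = sqrt(-36037/(-8615 + 324) + 9615) = sqrt(-36037/(-8291) + 9615) = sqrt(-36037*(-1/8291) + 9615) = sqrt(36037/8291 + 9615) = sqrt(79754002/8291) = sqrt(661240430582)/8291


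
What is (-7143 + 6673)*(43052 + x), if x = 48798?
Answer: -43169500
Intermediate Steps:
(-7143 + 6673)*(43052 + x) = (-7143 + 6673)*(43052 + 48798) = -470*91850 = -43169500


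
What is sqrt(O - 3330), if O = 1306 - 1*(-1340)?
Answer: 6*I*sqrt(19) ≈ 26.153*I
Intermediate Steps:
O = 2646 (O = 1306 + 1340 = 2646)
sqrt(O - 3330) = sqrt(2646 - 3330) = sqrt(-684) = 6*I*sqrt(19)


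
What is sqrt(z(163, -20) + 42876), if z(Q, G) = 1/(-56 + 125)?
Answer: sqrt(204132705)/69 ≈ 207.07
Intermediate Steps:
z(Q, G) = 1/69
sqrt(z(163, -20) + 42876) = sqrt(1/69 + 42876) = sqrt(2958445/69) = sqrt(204132705)/69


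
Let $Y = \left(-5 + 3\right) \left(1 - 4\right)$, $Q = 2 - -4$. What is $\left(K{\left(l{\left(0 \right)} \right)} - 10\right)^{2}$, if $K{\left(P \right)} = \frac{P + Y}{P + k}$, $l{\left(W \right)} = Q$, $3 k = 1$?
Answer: $\frac{23716}{361} \approx 65.695$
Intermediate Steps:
$k = \frac{1}{3}$ ($k = \frac{1}{3} \cdot 1 = \frac{1}{3} \approx 0.33333$)
$Q = 6$ ($Q = 2 + 4 = 6$)
$l{\left(W \right)} = 6$
$Y = 6$ ($Y = \left(-2\right) \left(-3\right) = 6$)
$K{\left(P \right)} = \frac{6 + P}{\frac{1}{3} + P}$ ($K{\left(P \right)} = \frac{P + 6}{P + \frac{1}{3}} = \frac{6 + P}{\frac{1}{3} + P}$)
$\left(K{\left(l{\left(0 \right)} \right)} - 10\right)^{2} = \left(\frac{3 \left(6 + 6\right)}{1 + 3 \cdot 6} - 10\right)^{2} = \left(3 \frac{1}{1 + 18} \cdot 12 - 10\right)^{2} = \left(3 \cdot \frac{1}{19} \cdot 12 - 10\right)^{2} = \left(\frac{36}{19} - 10\right)^{2} = \left(- \frac{154}{19}\right)^{2} = \frac{23716}{361}$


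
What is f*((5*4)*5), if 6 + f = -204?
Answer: -21000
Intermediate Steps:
f = -210 (f = -6 - 204 = -210)
f*((5*4)*5) = -210*5*4*5 = -4200*5 = -210*100 = -21000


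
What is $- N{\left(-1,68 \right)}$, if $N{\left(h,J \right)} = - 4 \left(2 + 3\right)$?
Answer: $20$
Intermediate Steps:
$N{\left(h,J \right)} = -20$ ($N{\left(h,J \right)} = \left(-4\right) 5 = -20$)
$- N{\left(-1,68 \right)} = \left(-1\right) \left(-20\right) = 20$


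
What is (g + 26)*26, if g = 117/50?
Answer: 18421/25 ≈ 736.84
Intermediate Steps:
g = 117/50 (g = 117*(1/50) = 117/50 ≈ 2.3400)
(g + 26)*26 = (117/50 + 26)*26 = (1417/50)*26 = 18421/25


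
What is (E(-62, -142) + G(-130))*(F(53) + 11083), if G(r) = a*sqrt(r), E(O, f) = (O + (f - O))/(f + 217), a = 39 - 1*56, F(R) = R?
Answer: -527104/25 - 189312*I*sqrt(130) ≈ -21084.0 - 2.1585e+6*I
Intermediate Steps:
a = -17 (a = 39 - 56 = -17)
E(O, f) = f/(217 + f)
G(r) = -17*sqrt(r)
(E(-62, -142) + G(-130))*(F(53) + 11083) = (-142/(217 - 142) - 17*I*sqrt(130))*(53 + 11083) = (-142/75 - 17*I*sqrt(130))*11136 = -527104/25 - 189312*I*sqrt(130)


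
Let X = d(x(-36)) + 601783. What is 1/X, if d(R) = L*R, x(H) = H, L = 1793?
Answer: 1/537235 ≈ 1.8614e-6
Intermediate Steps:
d(R) = 1793*R
X = 537235 (X = 1793*(-36) + 601783 = -64548 + 601783 = 537235)
1/X = 1/537235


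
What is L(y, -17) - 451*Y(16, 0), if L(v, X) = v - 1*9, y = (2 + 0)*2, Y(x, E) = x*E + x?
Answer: -7221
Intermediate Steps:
Y(x, E) = x + E*x (Y(x, E) = E*x + x = x + E*x)
y = 4 (y = 2*2 = 4)
L(v, X) = -9 + v (L(v, X) = v - 9 = -9 + v)
L(y, -17) - 451*Y(16, 0) = (-9 + 4) - 7216*(1 + 0) = -5 - 7216 = -7221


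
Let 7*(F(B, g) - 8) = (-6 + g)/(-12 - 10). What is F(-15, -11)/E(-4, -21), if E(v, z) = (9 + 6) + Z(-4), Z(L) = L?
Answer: 1249/1694 ≈ 0.73731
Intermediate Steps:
F(B, g) = 619/77 - g/154 (F(B, g) = 8 + ((-6 + g)/(-12 - 10))/7 = 8 + ((-6 + g)/(-22))/7 = 8 + ((-6 + g)*(-1/22))/7 = 8 + (3/11 - g/22)/7 = 8 + (3/77 - g/154) = 619/77 - g/154)
E(v, z) = 11 (E(v, z) = (9 + 6) - 4 = 15 - 4 = 11)
F(-15, -11)/E(-4, -21) = (619/77 - 1/154*(-11))/11 = (619/77 + 1/14)*(1/11) = (1249/154)*(1/11) = 1249/1694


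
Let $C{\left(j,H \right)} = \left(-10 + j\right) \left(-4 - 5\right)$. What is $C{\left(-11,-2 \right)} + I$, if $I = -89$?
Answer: $100$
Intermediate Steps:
$C{\left(j,H \right)} = 90 - 9 j$ ($C{\left(j,H \right)} = \left(-10 + j\right) \left(-9\right) = 90 - 9 j$)
$C{\left(-11,-2 \right)} + I = \left(90 - -99\right) - 89 = \left(90 + 99\right) - 89 = 189 - 89 = 100$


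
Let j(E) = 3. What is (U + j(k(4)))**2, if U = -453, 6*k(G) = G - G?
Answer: 202500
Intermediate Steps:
k(G) = 0 (k(G) = (G - G)/6 = (1/6)*0 = 0)
(U + j(k(4)))**2 = (-453 + 3)**2 = (-450)**2 = 202500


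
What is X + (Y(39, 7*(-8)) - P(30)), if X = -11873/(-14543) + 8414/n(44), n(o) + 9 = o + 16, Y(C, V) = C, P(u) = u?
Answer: 129645562/741693 ≈ 174.80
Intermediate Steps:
n(o) = 7 + o (n(o) = -9 + (o + 16) = -9 + (16 + o) = 7 + o)
X = 122970325/741693 (X = -11873/(-14543) + 8414/(7 + 44) = -11873*(-1/14543) + 8414/51 = 11873/14543 + 8414*(1/51) = 11873/14543 + 8414/51 = 122970325/741693 ≈ 165.80)
X + (Y(39, 7*(-8)) - P(30)) = 122970325/741693 + (39 - 1*30) = 122970325/741693 + (39 - 30) = 122970325/741693 + 9 = 129645562/741693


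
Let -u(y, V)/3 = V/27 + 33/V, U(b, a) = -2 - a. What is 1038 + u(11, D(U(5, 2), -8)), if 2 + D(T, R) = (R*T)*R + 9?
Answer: 265450/249 ≈ 1066.1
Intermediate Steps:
D(T, R) = 7 + T*R² (D(T, R) = -2 + ((R*T)*R + 9) = -2 + (T*R² + 9) = -2 + (9 + T*R²) = 7 + T*R²)
u(y, V) = -99/V - V/9 (u(y, V) = -3*(V/27 + 33/V) = -3*(33/V + V/27) = -99/V - V/9)
1038 + u(11, D(U(5, 2), -8)) = 1038 + (-99/(7 + (-2 - 1*2)*(-8)²) - (7 + (-2 - 1*2)*(-8)²)/9) = 1038 + (-99/(7 + (-2 - 2)*64) - (7 + (-2 - 2)*64)/9) = 1038 + (-99/(7 - 4*64) - (7 - 4*64)/9) = 1038 + (-99/(7 - 256) - (7 - 256)/9) = 1038 + (-99/(-249) - ⅑*(-249)) = 1038 + (-99*(-1/249) + 83/3) = 1038 + (33/83 + 83/3) = 1038 + 6988/249 = 265450/249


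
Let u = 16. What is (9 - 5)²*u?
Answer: 256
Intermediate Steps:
(9 - 5)²*u = (9 - 5)²*16 = 4²*16 = 16*16 = 256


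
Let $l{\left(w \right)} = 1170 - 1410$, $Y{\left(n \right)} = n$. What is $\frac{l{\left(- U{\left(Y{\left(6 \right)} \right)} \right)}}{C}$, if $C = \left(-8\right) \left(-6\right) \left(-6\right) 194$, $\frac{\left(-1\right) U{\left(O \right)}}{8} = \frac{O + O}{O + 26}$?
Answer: $\frac{5}{1164} \approx 0.0042955$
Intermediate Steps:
$U{\left(O \right)} = - \frac{16 O}{26 + O}$ ($U{\left(O \right)} = - 8 \frac{O + O}{O + 26} = - 8 \frac{2 O}{26 + O} = - \frac{16 O}{26 + O}$)
$l{\left(w \right)} = -240$
$C = -55872$ ($C = 48 \left(-6\right) 194 = \left(-288\right) 194 = -55872$)
$\frac{l{\left(- U{\left(Y{\left(6 \right)} \right)} \right)}}{C} = - \frac{240}{-55872} = \left(-240\right) \left(- \frac{1}{55872}\right) = \frac{5}{1164}$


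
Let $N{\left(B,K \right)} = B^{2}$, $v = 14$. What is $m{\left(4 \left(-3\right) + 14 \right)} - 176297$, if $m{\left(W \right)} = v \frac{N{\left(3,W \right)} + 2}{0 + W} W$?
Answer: $-176143$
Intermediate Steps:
$m{\left(W \right)} = 154$ ($m{\left(W \right)} = 14 \frac{3^{2} + 2}{0 + W} W = 14 \frac{9 + 2}{W} W = 14 \frac{11}{W} W = \frac{154}{W} W = 154$)
$m{\left(4 \left(-3\right) + 14 \right)} - 176297 = 154 - 176297 = -176143$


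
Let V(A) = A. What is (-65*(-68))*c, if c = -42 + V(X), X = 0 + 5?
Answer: -163540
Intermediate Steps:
X = 5
c = -37 (c = -42 + 5 = -37)
(-65*(-68))*c = -65*(-68)*(-37) = 4420*(-37) = -163540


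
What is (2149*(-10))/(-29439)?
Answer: 21490/29439 ≈ 0.72998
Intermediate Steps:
(2149*(-10))/(-29439) = -21490*(-1/29439) = 21490/29439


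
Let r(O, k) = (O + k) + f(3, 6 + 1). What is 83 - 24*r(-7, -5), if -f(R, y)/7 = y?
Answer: 1547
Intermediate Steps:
f(R, y) = -7*y
r(O, k) = -49 + O + k (r(O, k) = (O + k) - 7*(6 + 1) = (O + k) - 7*7 = (O + k) - 49 = -49 + O + k)
83 - 24*r(-7, -5) = 83 - 24*(-49 - 7 - 5) = 83 - 24*(-61) = 83 + 1464 = 1547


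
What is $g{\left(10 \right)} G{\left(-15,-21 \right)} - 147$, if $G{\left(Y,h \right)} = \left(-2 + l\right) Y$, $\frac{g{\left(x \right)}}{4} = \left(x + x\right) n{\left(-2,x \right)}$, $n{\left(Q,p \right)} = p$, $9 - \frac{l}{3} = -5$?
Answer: $-480147$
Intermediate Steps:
$l = 42$ ($l = 27 - -15 = 27 + 15 = 42$)
$g{\left(x \right)} = 8 x^{2}$ ($g{\left(x \right)} = 4 \left(x + x\right) x = 4 \cdot 2 x x = 4 \cdot 2 x^{2} = 8 x^{2}$)
$G{\left(Y,h \right)} = 40 Y$ ($G{\left(Y,h \right)} = \left(-2 + 42\right) Y = 40 Y$)
$g{\left(10 \right)} G{\left(-15,-21 \right)} - 147 = 8 \cdot 10^{2} \cdot 40 \left(-15\right) - 147 = 8 \cdot 100 \left(-600\right) - 147 = 800 \left(-600\right) - 147 = -480000 - 147 = -480147$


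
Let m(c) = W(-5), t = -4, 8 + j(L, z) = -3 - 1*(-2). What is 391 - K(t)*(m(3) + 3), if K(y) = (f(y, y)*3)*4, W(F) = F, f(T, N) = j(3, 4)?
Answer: 175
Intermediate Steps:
j(L, z) = -9 (j(L, z) = -8 + (-3 - 1*(-2)) = -8 + (-3 + 2) = -8 - 1 = -9)
f(T, N) = -9
K(y) = -108 (K(y) = -9*3*4 = -27*4 = -108)
m(c) = -5
391 - K(t)*(m(3) + 3) = 391 - (-108)*(-5 + 3) = 391 - (-108)*(-2) = 391 - 1*216 = 391 - 216 = 175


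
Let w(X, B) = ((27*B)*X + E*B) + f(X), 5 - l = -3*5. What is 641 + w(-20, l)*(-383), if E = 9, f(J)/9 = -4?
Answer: 4081889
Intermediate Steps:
f(J) = -36 (f(J) = 9*(-4) = -36)
l = 20 (l = 5 - (-3)*5 = 5 - 1*(-15) = 5 + 15 = 20)
w(X, B) = -36 + 9*B + 27*B*X (w(X, B) = ((27*B)*X + 9*B) - 36 = (27*B*X + 9*B) - 36 = (9*B + 27*B*X) - 36 = -36 + 9*B + 27*B*X)
641 + w(-20, l)*(-383) = 641 + (-36 + 9*20 + 27*20*(-20))*(-383) = 641 + (-36 + 180 - 10800)*(-383) = 641 - 10656*(-383) = 641 + 4081248 = 4081889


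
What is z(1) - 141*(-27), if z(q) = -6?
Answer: 3801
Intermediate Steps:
z(1) - 141*(-27) = -6 - 141*(-27) = -6 + 3807 = 3801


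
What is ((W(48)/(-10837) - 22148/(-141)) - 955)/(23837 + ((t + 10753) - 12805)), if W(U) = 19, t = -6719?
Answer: -609620519/11510552061 ≈ -0.052962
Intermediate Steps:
((W(48)/(-10837) - 22148/(-141)) - 955)/(23837 + ((t + 10753) - 12805)) = ((19/(-10837) - 22148/(-141)) - 955)/(23837 + ((-6719 + 10753) - 12805)) = ((19*(-1/10837) - 22148*(-1/141)) - 955)/(23837 + (4034 - 12805)) = ((-19/10837 + 22148/141) - 955)/(23837 - 8771) = (240015197/1528017 - 955)/15066 = -1219241038/1528017*1/15066 = -609620519/11510552061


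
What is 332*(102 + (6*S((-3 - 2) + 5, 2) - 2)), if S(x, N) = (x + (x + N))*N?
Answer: 41168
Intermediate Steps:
S(x, N) = N*(N + 2*x) (S(x, N) = (x + (N + x))*N = (N + 2*x)*N = N*(N + 2*x))
332*(102 + (6*S((-3 - 2) + 5, 2) - 2)) = 332*(102 + (6*(2*(2 + 2*((-3 - 2) + 5))) - 2)) = 332*(102 + (6*(2*(2 + 2*(-5 + 5))) - 2)) = 332*(102 + (6*(2*(2 + 2*0)) - 2)) = 332*(102 + (6*(2*(2 + 0)) - 2)) = 332*(102 + (6*(2*2) - 2)) = 332*(102 + (6*4 - 2)) = 332*(102 + (24 - 2)) = 332*(102 + 22) = 332*124 = 41168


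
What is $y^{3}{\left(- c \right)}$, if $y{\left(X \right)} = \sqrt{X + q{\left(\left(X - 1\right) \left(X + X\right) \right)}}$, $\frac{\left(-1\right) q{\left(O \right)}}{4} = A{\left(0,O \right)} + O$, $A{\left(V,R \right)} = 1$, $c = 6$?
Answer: $- 346 i \sqrt{346} \approx - 6436.0 i$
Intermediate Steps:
$q{\left(O \right)} = -4 - 4 O$ ($q{\left(O \right)} = - 4 \left(1 + O\right) = -4 - 4 O$)
$y{\left(X \right)} = \sqrt{-4 + X - 8 X \left(-1 + X\right)}$ ($y{\left(X \right)} = \sqrt{X - \left(4 + 4 \left(X - 1\right) \left(X + X\right)\right)} = \sqrt{X - \left(4 + 4 \left(-1 + X\right) 2 X\right)} = \sqrt{X - \left(4 + 4 \cdot 2 X \left(-1 + X\right)\right)} = \sqrt{X - \left(4 + 8 X \left(-1 + X\right)\right)} = \sqrt{-4 + X - 8 X \left(-1 + X\right)}$)
$y^{3}{\left(- c \right)} = \left(\sqrt{-4 - 6 - 8 \left(\left(-1\right) 6\right) \left(-1 - 6\right)}\right)^{3} = \left(\sqrt{-4 - 6 - - 48 \left(-1 - 6\right)}\right)^{3} = \left(\sqrt{-4 - 6 - \left(-48\right) \left(-7\right)}\right)^{3} = \left(\sqrt{-4 - 6 - 336}\right)^{3} = \left(\sqrt{-346}\right)^{3} = \left(i \sqrt{346}\right)^{3} = - 346 i \sqrt{346}$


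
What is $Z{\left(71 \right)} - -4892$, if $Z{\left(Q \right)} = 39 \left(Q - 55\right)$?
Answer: $5516$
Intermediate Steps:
$Z{\left(Q \right)} = -2145 + 39 Q$ ($Z{\left(Q \right)} = 39 \left(-55 + Q\right) = -2145 + 39 Q$)
$Z{\left(71 \right)} - -4892 = \left(-2145 + 39 \cdot 71\right) - -4892 = \left(-2145 + 2769\right) + 4892 = 624 + 4892 = 5516$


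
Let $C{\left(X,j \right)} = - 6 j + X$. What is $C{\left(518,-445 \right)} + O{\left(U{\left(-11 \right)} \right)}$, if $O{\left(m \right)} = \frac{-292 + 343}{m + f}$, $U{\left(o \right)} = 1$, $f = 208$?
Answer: $\frac{666343}{209} \approx 3188.2$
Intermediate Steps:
$C{\left(X,j \right)} = X - 6 j$
$O{\left(m \right)} = \frac{51}{208 + m}$ ($O{\left(m \right)} = \frac{-292 + 343}{m + 208} = \frac{51}{208 + m}$)
$C{\left(518,-445 \right)} + O{\left(U{\left(-11 \right)} \right)} = \left(518 - -2670\right) + \frac{51}{208 + 1} = \left(518 + 2670\right) + \frac{51}{209} = 3188 + 51 \cdot \frac{1}{209} = 3188 + \frac{51}{209} = \frac{666343}{209}$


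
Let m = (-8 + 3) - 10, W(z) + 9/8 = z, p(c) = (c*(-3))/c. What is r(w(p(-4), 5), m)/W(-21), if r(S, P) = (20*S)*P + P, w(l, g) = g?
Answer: 4040/59 ≈ 68.475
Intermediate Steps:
p(c) = -3 (p(c) = (-3*c)/c = -3)
W(z) = -9/8 + z
m = -15 (m = -5 - 10 = -15)
r(S, P) = P + 20*P*S (r(S, P) = 20*P*S + P = P + 20*P*S)
r(w(p(-4), 5), m)/W(-21) = (-15*(1 + 20*5))/(-9/8 - 21) = (-15*(1 + 100))/(-177/8) = -15*101*(-8/177) = -1515*(-8/177) = 4040/59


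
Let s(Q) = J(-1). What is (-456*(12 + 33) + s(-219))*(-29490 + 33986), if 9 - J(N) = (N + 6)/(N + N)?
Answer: -92206216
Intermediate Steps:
J(N) = 9 - (6 + N)/(2*N) (J(N) = 9 - (N + 6)/(N + N) = 9 - (6 + N)/(2*N))
s(Q) = 23/2 (s(Q) = 17/2 - 3/(-1) = 17/2 - 3*(-1) = 17/2 + 3 = 23/2)
(-456*(12 + 33) + s(-219))*(-29490 + 33986) = (-456*(12 + 33) + 23/2)*(-29490 + 33986) = (-456*45 + 23/2)*4496 = (-20520 + 23/2)*4496 = -41017/2*4496 = -92206216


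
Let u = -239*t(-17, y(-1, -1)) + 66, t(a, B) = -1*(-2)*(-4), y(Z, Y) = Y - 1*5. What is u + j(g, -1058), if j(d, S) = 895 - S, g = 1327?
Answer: 3931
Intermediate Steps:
y(Z, Y) = -5 + Y (y(Z, Y) = Y - 5 = -5 + Y)
t(a, B) = -8 (t(a, B) = 2*(-4) = -8)
u = 1978 (u = -239*(-8) + 66 = 1912 + 66 = 1978)
u + j(g, -1058) = 1978 + (895 - 1*(-1058)) = 1978 + (895 + 1058) = 1978 + 1953 = 3931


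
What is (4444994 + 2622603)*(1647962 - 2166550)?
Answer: -3665170993036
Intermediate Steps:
(4444994 + 2622603)*(1647962 - 2166550) = 7067597*(-518588) = -3665170993036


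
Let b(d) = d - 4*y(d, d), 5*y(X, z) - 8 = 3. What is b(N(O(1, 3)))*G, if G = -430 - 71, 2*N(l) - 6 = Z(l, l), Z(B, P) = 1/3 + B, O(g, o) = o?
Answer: 10354/5 ≈ 2070.8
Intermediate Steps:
y(X, z) = 11/5 (y(X, z) = 8/5 + (⅕)*3 = 8/5 + ⅗ = 11/5)
Z(B, P) = ⅓ + B
N(l) = 19/6 + l/2 (N(l) = 3 + (⅓ + l)/2 = 3 + (⅙ + l/2) = 19/6 + l/2)
G = -501
b(d) = -44/5 + d (b(d) = d - 4*11/5 = d - 44/5 = -44/5 + d)
b(N(O(1, 3)))*G = (-44/5 + (19/6 + (½)*3))*(-501) = (-44/5 + (19/6 + 3/2))*(-501) = (-44/5 + 14/3)*(-501) = -62/15*(-501) = 10354/5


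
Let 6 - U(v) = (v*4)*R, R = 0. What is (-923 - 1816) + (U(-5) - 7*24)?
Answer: -2901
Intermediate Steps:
U(v) = 6 (U(v) = 6 - v*4*0 = 6 - 4*v*0 = 6 - 1*0 = 6 + 0 = 6)
(-923 - 1816) + (U(-5) - 7*24) = (-923 - 1816) + (6 - 7*24) = -2739 + (6 - 168) = -2739 - 162 = -2901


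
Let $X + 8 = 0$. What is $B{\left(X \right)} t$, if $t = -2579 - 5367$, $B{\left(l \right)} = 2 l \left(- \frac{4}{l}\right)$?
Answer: $63568$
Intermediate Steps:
$X = -8$ ($X = -8 + 0 = -8$)
$B{\left(l \right)} = -8$
$t = -7946$
$B{\left(X \right)} t = \left(-8\right) \left(-7946\right) = 63568$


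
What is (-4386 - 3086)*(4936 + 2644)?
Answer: -56637760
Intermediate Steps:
(-4386 - 3086)*(4936 + 2644) = -7472*7580 = -56637760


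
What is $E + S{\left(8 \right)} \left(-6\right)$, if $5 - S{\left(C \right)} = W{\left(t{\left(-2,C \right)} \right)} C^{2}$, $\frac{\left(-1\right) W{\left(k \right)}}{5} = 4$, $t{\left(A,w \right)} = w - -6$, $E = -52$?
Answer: $-7762$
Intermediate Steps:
$t{\left(A,w \right)} = 6 + w$ ($t{\left(A,w \right)} = w + 6 = 6 + w$)
$W{\left(k \right)} = -20$ ($W{\left(k \right)} = \left(-5\right) 4 = -20$)
$S{\left(C \right)} = 5 + 20 C^{2}$ ($S{\left(C \right)} = 5 - - 20 C^{2} = 5 + 20 C^{2}$)
$E + S{\left(8 \right)} \left(-6\right) = -52 + \left(5 + 20 \cdot 8^{2}\right) \left(-6\right) = -52 + \left(5 + 20 \cdot 64\right) \left(-6\right) = -52 + \left(5 + 1280\right) \left(-6\right) = -52 + 1285 \left(-6\right) = -52 - 7710 = -7762$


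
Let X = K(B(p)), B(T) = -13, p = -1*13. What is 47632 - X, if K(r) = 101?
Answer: 47531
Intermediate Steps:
p = -13
X = 101
47632 - X = 47632 - 1*101 = 47632 - 101 = 47531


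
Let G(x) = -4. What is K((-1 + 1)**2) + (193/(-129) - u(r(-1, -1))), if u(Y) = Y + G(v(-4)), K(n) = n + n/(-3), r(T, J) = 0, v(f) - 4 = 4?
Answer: 323/129 ≈ 2.5039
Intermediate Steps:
v(f) = 8 (v(f) = 4 + 4 = 8)
K(n) = 2*n/3 (K(n) = n + n*(-1/3) = n - n/3 = 2*n/3)
u(Y) = -4 + Y (u(Y) = Y - 4 = -4 + Y)
K((-1 + 1)**2) + (193/(-129) - u(r(-1, -1))) = 2*(-1 + 1)**2/3 + (193/(-129) - (-4 + 0)) = (2/3)*0**2 + (193*(-1/129) - 1*(-4)) = (2/3)*0 + (-193/129 + 4) = 0 + 323/129 = 323/129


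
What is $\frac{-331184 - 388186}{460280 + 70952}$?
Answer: $- \frac{359685}{265616} \approx -1.3542$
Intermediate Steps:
$\frac{-331184 - 388186}{460280 + 70952} = - \frac{719370}{531232} = \left(-719370\right) \frac{1}{531232} = - \frac{359685}{265616}$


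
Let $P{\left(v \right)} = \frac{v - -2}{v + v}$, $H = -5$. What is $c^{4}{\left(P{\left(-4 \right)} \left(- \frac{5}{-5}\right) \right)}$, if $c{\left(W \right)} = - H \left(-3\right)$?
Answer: $50625$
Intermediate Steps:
$P{\left(v \right)} = \frac{2 + v}{2 v}$ ($P{\left(v \right)} = \frac{v + \left(-3 + 5\right)}{2 v} = \left(v + 2\right) \frac{1}{2 v} = \left(2 + v\right) \frac{1}{2 v} = \frac{2 + v}{2 v}$)
$c{\left(W \right)} = -15$ ($c{\left(W \right)} = - \left(-5\right) \left(-3\right) = \left(-1\right) 15 = -15$)
$c^{4}{\left(P{\left(-4 \right)} \left(- \frac{5}{-5}\right) \right)} = \left(-15\right)^{4} = 50625$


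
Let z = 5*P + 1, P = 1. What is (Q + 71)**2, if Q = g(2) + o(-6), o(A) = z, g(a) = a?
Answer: 6241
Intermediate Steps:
z = 6 (z = 5*1 + 1 = 5 + 1 = 6)
o(A) = 6
Q = 8 (Q = 2 + 6 = 8)
(Q + 71)**2 = (8 + 71)**2 = 79**2 = 6241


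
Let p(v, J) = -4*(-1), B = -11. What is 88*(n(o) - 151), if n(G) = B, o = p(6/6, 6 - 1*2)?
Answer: -14256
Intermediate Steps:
p(v, J) = 4
o = 4
n(G) = -11
88*(n(o) - 151) = 88*(-11 - 151) = 88*(-162) = -14256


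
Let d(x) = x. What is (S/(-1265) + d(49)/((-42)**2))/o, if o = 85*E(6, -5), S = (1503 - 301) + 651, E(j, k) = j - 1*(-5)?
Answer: -65443/42579900 ≈ -0.0015369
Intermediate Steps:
E(j, k) = 5 + j (E(j, k) = j + 5 = 5 + j)
S = 1853 (S = 1202 + 651 = 1853)
o = 935 (o = 85*(5 + 6) = 85*11 = 935)
(S/(-1265) + d(49)/((-42)**2))/o = (1853/(-1265) + 49/((-42)**2))/935 = (1853*(-1/1265) + 49/1764)*(1/935) = (-1853/1265 + 49*(1/1764))*(1/935) = (-1853/1265 + 1/36)*(1/935) = -65443/45540*1/935 = -65443/42579900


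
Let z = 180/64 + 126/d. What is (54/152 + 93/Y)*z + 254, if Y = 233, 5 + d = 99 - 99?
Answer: 335900591/1416640 ≈ 237.11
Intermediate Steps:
d = -5 (d = -5 + (99 - 99) = -5 + 0 = -5)
z = -1791/80 (z = 180/64 + 126/(-5) = 180*(1/64) + 126*(-1/5) = 45/16 - 126/5 = -1791/80 ≈ -22.388)
(54/152 + 93/Y)*z + 254 = (54/152 + 93/233)*(-1791/80) + 254 = (54*(1/152) + 93*(1/233))*(-1791/80) + 254 = (27/76 + 93/233)*(-1791/80) + 254 = (13359/17708)*(-1791/80) + 254 = -23925969/1416640 + 254 = 335900591/1416640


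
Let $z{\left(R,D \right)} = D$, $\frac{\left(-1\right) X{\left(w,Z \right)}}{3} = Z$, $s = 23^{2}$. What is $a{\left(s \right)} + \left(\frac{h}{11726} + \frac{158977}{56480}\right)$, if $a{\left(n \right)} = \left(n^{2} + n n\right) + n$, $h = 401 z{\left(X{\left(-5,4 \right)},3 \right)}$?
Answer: $\frac{185510491467511}{331142240} \approx 5.6021 \cdot 10^{5}$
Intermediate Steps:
$s = 529$
$X{\left(w,Z \right)} = - 3 Z$
$h = 1203$ ($h = 401 \cdot 3 = 1203$)
$a{\left(n \right)} = n + 2 n^{2}$ ($a{\left(n \right)} = \left(n^{2} + n^{2}\right) + n = 2 n^{2} + n = n + 2 n^{2}$)
$a{\left(s \right)} + \left(\frac{h}{11726} + \frac{158977}{56480}\right) = 529 \left(1 + 2 \cdot 529\right) + \left(\frac{1203}{11726} + \frac{158977}{56480}\right) = 529 \left(1 + 1058\right) + \left(1203 \cdot \frac{1}{11726} + 158977 \cdot \frac{1}{56480}\right) = 529 \cdot 1059 + \left(\frac{1203}{11726} + \frac{158977}{56480}\right) = 560211 + \frac{966054871}{331142240} = \frac{185510491467511}{331142240}$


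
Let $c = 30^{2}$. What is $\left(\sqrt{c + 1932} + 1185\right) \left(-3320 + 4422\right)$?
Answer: $1305870 + 4408 \sqrt{177} \approx 1.3645 \cdot 10^{6}$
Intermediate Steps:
$c = 900$
$\left(\sqrt{c + 1932} + 1185\right) \left(-3320 + 4422\right) = \left(\sqrt{900 + 1932} + 1185\right) \left(-3320 + 4422\right) = \left(\sqrt{2832} + 1185\right) 1102 = \left(4 \sqrt{177} + 1185\right) 1102 = \left(1185 + 4 \sqrt{177}\right) 1102 = 1305870 + 4408 \sqrt{177}$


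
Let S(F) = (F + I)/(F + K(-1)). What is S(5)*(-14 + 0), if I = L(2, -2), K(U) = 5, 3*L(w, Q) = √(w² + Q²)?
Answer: -7 - 14*√2/15 ≈ -8.3199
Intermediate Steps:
L(w, Q) = √(Q² + w²)/3 (L(w, Q) = √(w² + Q²)/3 = √(Q² + w²)/3)
I = 2*√2/3 (I = √((-2)² + 2²)/3 = √(4 + 4)/3 = √8/3 = (2*√2)/3 = 2*√2/3 ≈ 0.94281)
S(F) = (F + 2*√2/3)/(5 + F) (S(F) = (F + 2*√2/3)/(F + 5) = (F + 2*√2/3)/(5 + F))
S(5)*(-14 + 0) = ((5 + 2*√2/3)/(5 + 5))*(-14 + 0) = ((5 + 2*√2/3)/10)*(-14) = (½ + √2/15)*(-14) = -7 - 14*√2/15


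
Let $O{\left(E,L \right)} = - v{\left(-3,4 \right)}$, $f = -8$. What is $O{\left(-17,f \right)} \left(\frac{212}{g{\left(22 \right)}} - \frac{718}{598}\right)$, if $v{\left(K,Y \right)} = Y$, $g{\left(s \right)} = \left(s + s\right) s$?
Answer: $\frac{142062}{36179} \approx 3.9266$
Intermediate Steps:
$g{\left(s \right)} = 2 s^{2}$ ($g{\left(s \right)} = 2 s s = 2 s^{2}$)
$O{\left(E,L \right)} = -4$ ($O{\left(E,L \right)} = \left(-1\right) 4 = -4$)
$O{\left(-17,f \right)} \left(\frac{212}{g{\left(22 \right)}} - \frac{718}{598}\right) = - 4 \left(\frac{212}{2 \cdot 22^{2}} - \frac{718}{598}\right) = - 4 \left(\frac{212}{2 \cdot 484} - \frac{359}{299}\right) = - 4 \left(\frac{212}{968} - \frac{359}{299}\right) = - 4 \left(212 \cdot \frac{1}{968} - \frac{359}{299}\right) = - 4 \left(\frac{53}{242} - \frac{359}{299}\right) = \left(-4\right) \left(- \frac{71031}{72358}\right) = \frac{142062}{36179}$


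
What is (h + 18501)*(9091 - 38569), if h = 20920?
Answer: -1162052238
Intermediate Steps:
(h + 18501)*(9091 - 38569) = (20920 + 18501)*(9091 - 38569) = 39421*(-29478) = -1162052238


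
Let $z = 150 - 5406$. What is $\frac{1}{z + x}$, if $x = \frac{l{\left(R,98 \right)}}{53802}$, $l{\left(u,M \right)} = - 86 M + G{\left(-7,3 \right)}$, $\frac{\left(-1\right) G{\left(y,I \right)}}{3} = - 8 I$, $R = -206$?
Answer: $- \frac{26901}{141395834} \approx -0.00019025$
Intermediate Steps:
$G{\left(y,I \right)} = 24 I$ ($G{\left(y,I \right)} = - 3 \left(- 8 I\right) = 24 I$)
$z = -5256$ ($z = 150 - 5406 = -5256$)
$l{\left(u,M \right)} = 72 - 86 M$ ($l{\left(u,M \right)} = - 86 M + 24 \cdot 3 = - 86 M + 72 = 72 - 86 M$)
$x = - \frac{4178}{26901}$ ($x = \frac{72 - 8428}{53802} = \left(72 - 8428\right) \frac{1}{53802} = \left(-8356\right) \frac{1}{53802} = - \frac{4178}{26901} \approx -0.15531$)
$\frac{1}{z + x} = \frac{1}{-5256 - \frac{4178}{26901}} = \frac{1}{- \frac{141395834}{26901}} = - \frac{26901}{141395834}$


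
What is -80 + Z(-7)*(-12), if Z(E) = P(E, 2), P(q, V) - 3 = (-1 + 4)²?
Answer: -224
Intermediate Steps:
P(q, V) = 12 (P(q, V) = 3 + (-1 + 4)² = 3 + 3² = 3 + 9 = 12)
Z(E) = 12
-80 + Z(-7)*(-12) = -80 + 12*(-12) = -80 - 144 = -224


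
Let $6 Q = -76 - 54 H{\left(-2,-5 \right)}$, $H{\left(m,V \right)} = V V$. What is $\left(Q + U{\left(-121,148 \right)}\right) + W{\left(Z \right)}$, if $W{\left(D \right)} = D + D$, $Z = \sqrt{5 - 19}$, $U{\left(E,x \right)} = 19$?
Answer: $- \frac{656}{3} + 2 i \sqrt{14} \approx -218.67 + 7.4833 i$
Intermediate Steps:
$H{\left(m,V \right)} = V^{2}$
$Z = i \sqrt{14}$ ($Z = \sqrt{-14} = i \sqrt{14} \approx 3.7417 i$)
$W{\left(D \right)} = 2 D$
$Q = - \frac{713}{3}$ ($Q = \frac{-76 - 54 \left(-5\right)^{2}}{6} = \frac{-76 - 1350}{6} = \frac{1}{6} \left(-1426\right) = - \frac{713}{3} \approx -237.67$)
$\left(Q + U{\left(-121,148 \right)}\right) + W{\left(Z \right)} = \left(- \frac{713}{3} + 19\right) + 2 i \sqrt{14} = - \frac{656}{3} + 2 i \sqrt{14}$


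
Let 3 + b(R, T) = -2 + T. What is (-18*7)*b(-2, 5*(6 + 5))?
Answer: -6300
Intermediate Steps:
b(R, T) = -5 + T (b(R, T) = -3 + (-2 + T) = -5 + T)
(-18*7)*b(-2, 5*(6 + 5)) = (-18*7)*(-5 + 5*(6 + 5)) = -126*(-5 + 5*11) = -126*(-5 + 55) = -126*50 = -6300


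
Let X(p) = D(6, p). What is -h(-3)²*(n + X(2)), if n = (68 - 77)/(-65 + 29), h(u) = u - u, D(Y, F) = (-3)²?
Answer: 0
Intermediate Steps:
D(Y, F) = 9
h(u) = 0
X(p) = 9
n = ¼ (n = -9/(-36) = -9*(-1/36) = ¼ ≈ 0.25000)
-h(-3)²*(n + X(2)) = -0²*(¼ + 9) = -0*37/4 = -1*0 = 0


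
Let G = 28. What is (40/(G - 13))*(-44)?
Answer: -352/3 ≈ -117.33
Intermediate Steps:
(40/(G - 13))*(-44) = (40/(28 - 13))*(-44) = (40/15)*(-44) = ((1/15)*40)*(-44) = (8/3)*(-44) = -352/3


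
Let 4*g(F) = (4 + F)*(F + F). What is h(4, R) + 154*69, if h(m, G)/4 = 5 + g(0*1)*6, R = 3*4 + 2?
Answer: 10646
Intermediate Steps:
g(F) = F*(4 + F)/2 (g(F) = ((4 + F)*(F + F))/4 = ((4 + F)*(2*F))/4 = (2*F*(4 + F))/4 = F*(4 + F)/2)
R = 14 (R = 12 + 2 = 14)
h(m, G) = 20 (h(m, G) = 4*(5 + ((0*1)*(4 + 0*1)/2)*6) = 4*(5 + ((½)*0*(4 + 0))*6) = 4*(5 + ((½)*0*4)*6) = 4*(5 + 0*6) = 4*(5 + 0) = 4*5 = 20)
h(4, R) + 154*69 = 20 + 154*69 = 20 + 10626 = 10646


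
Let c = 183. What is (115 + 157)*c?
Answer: 49776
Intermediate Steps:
(115 + 157)*c = (115 + 157)*183 = 272*183 = 49776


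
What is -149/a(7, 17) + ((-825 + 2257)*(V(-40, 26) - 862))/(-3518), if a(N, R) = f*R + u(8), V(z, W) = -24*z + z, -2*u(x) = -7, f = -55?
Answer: -76842482/3277017 ≈ -23.449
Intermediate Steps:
u(x) = 7/2 (u(x) = -½*(-7) = 7/2)
V(z, W) = -23*z
a(N, R) = 7/2 - 55*R (a(N, R) = -55*R + 7/2 = 7/2 - 55*R)
-149/a(7, 17) + ((-825 + 2257)*(V(-40, 26) - 862))/(-3518) = -149/(7/2 - 55*17) + ((-825 + 2257)*(-23*(-40) - 862))/(-3518) = -149/(7/2 - 935) + (1432*(920 - 862))*(-1/3518) = -149/(-1863/2) + (1432*58)*(-1/3518) = -149*(-2/1863) + 83056*(-1/3518) = 298/1863 - 41528/1759 = -76842482/3277017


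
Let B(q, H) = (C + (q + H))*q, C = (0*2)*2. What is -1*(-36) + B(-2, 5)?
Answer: 30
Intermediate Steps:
C = 0 (C = 0*2 = 0)
B(q, H) = q*(H + q) (B(q, H) = (0 + (q + H))*q = (0 + (H + q))*q = (H + q)*q = q*(H + q))
-1*(-36) + B(-2, 5) = -1*(-36) - 2*(5 - 2) = 36 - 2*3 = 36 - 6 = 30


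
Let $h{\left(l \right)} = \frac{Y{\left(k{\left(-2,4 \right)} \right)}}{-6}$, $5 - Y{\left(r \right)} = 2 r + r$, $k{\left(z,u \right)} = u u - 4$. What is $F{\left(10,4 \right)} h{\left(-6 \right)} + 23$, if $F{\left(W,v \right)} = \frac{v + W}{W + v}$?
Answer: $\frac{169}{6} \approx 28.167$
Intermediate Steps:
$F{\left(W,v \right)} = 1$ ($F{\left(W,v \right)} = \frac{W + v}{W + v} = 1$)
$k{\left(z,u \right)} = -4 + u^{2}$ ($k{\left(z,u \right)} = u^{2} - 4 = -4 + u^{2}$)
$Y{\left(r \right)} = 5 - 3 r$ ($Y{\left(r \right)} = 5 - \left(2 r + r\right) = 5 - 3 r$)
$h{\left(l \right)} = \frac{31}{6}$ ($h{\left(l \right)} = \frac{5 - 3 \left(-4 + 4^{2}\right)}{-6} = \left(5 - 3 \left(-4 + 16\right)\right) \left(- \frac{1}{6}\right) = \left(5 - 36\right) \left(- \frac{1}{6}\right) = \left(-31\right) \left(- \frac{1}{6}\right) = \frac{31}{6}$)
$F{\left(10,4 \right)} h{\left(-6 \right)} + 23 = 1 \cdot \frac{31}{6} + 23 = \frac{31}{6} + 23 = \frac{169}{6}$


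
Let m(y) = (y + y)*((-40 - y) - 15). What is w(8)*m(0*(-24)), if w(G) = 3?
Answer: 0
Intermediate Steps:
m(y) = 2*y*(-55 - y) (m(y) = (2*y)*(-55 - y) = 2*y*(-55 - y))
w(8)*m(0*(-24)) = 3*(-2*0*(-24)*(55 + 0*(-24))) = 3*(-2*0*(55 + 0)) = 3*(-2*0*55) = 3*0 = 0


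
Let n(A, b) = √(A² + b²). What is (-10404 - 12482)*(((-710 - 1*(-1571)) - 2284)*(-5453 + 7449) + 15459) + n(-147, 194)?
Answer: 64649494214 + 17*√205 ≈ 6.4649e+10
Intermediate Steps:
(-10404 - 12482)*(((-710 - 1*(-1571)) - 2284)*(-5453 + 7449) + 15459) + n(-147, 194) = (-10404 - 12482)*(((-710 - 1*(-1571)) - 2284)*(-5453 + 7449) + 15459) + √((-147)² + 194²) = -22886*(((-710 + 1571) - 2284)*1996 + 15459) + √(21609 + 37636) = -22886*((861 - 2284)*1996 + 15459) + √59245 = -22886*(-1423*1996 + 15459) + 17*√205 = -22886*(-2840308 + 15459) + 17*√205 = -22886*(-2824849) + 17*√205 = 64649494214 + 17*√205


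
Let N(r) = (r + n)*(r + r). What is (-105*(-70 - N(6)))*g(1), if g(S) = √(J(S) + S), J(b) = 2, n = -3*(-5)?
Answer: 33810*√3 ≈ 58561.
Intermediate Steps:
n = 15
g(S) = √(2 + S)
N(r) = 2*r*(15 + r) (N(r) = (r + 15)*(r + r) = (15 + r)*(2*r) = 2*r*(15 + r))
(-105*(-70 - N(6)))*g(1) = (-105*(-70 - 2*6*(15 + 6)))*√(2 + 1) = (-105*(-70 - 2*6*21))*√3 = (-105*(-70 - 1*252))*√3 = (-105*(-70 - 252))*√3 = (-105*(-322))*√3 = 33810*√3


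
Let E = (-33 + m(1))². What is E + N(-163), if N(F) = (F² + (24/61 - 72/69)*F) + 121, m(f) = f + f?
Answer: 38943009/1403 ≈ 27757.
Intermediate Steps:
m(f) = 2*f
N(F) = 121 + F² - 912*F/1403 (N(F) = (F² + (24*(1/61) - 72*1/69)*F) + 121 = (F² + (24/61 - 24/23)*F) + 121 = (F² - 912*F/1403) + 121 = 121 + F² - 912*F/1403)
E = 961 (E = (-33 + 2*1)² = (-33 + 2)² = (-31)² = 961)
E + N(-163) = 961 + (121 + (-163)² - 912/1403*(-163)) = 961 + (121 + 26569 + 148656/1403) = 961 + 37594726/1403 = 38943009/1403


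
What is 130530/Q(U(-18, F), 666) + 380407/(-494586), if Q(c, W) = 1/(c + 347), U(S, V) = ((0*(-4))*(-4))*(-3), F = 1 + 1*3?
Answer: 22401733390853/494586 ≈ 4.5294e+7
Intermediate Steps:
F = 4 (F = 1 + 3 = 4)
U(S, V) = 0 (U(S, V) = (0*(-4))*(-3) = 0*(-3) = 0)
Q(c, W) = 1/(347 + c)
130530/Q(U(-18, F), 666) + 380407/(-494586) = 130530/(1/(347 + 0)) + 380407/(-494586) = 130530/(1/347) + 380407*(-1/494586) = 130530/(1/347) - 380407/494586 = 130530*347 - 380407/494586 = 45293910 - 380407/494586 = 22401733390853/494586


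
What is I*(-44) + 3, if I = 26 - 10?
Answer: -701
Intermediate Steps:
I = 16
I*(-44) + 3 = 16*(-44) + 3 = -704 + 3 = -701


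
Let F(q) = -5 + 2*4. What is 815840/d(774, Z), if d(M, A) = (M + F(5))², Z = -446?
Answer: 815840/603729 ≈ 1.3513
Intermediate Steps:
F(q) = 3 (F(q) = -5 + 8 = 3)
d(M, A) = (3 + M)² (d(M, A) = (M + 3)² = (3 + M)²)
815840/d(774, Z) = 815840/((3 + 774)²) = 815840/(777²) = 815840/603729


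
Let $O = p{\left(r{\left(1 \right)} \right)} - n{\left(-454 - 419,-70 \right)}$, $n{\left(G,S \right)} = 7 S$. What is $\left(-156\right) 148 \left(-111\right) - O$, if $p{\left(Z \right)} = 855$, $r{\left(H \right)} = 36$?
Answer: $2561423$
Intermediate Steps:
$O = 1345$ ($O = 855 - 7 \left(-70\right) = 855 - -490 = 855 + 490 = 1345$)
$\left(-156\right) 148 \left(-111\right) - O = \left(-156\right) 148 \left(-111\right) - 1345 = \left(-23088\right) \left(-111\right) - 1345 = 2562768 - 1345 = 2561423$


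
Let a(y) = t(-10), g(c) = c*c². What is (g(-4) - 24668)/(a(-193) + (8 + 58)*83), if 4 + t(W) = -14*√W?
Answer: -4835106/1070237 - 12366*I*√10/1070237 ≈ -4.5178 - 0.036538*I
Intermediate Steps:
g(c) = c³
t(W) = -4 - 14*√W
a(y) = -4 - 14*I*√10
(g(-4) - 24668)/(a(-193) + (8 + 58)*83) = ((-4)³ - 24668)/((-4 - 14*I*√10) + (8 + 58)*83) = (-64 - 24668)/((-4 - 14*I*√10) + 66*83) = -24732/((-4 - 14*I*√10) + 5478) = -24732/(5474 - 14*I*√10)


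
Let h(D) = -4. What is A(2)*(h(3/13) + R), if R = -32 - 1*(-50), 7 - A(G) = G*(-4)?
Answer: 210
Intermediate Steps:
A(G) = 7 + 4*G (A(G) = 7 - G*(-4) = 7 - (-4)*G = 7 + 4*G)
R = 18 (R = -32 + 50 = 18)
A(2)*(h(3/13) + R) = (7 + 4*2)*(-4 + 18) = (7 + 8)*14 = 15*14 = 210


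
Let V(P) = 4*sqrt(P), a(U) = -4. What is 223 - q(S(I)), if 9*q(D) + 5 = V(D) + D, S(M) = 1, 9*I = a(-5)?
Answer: 223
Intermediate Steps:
I = -4/9 (I = (1/9)*(-4) = -4/9 ≈ -0.44444)
q(D) = -5/9 + D/9 + 4*sqrt(D)/9 (q(D) = -5/9 + (4*sqrt(D) + D)/9 = -5/9 + (D + 4*sqrt(D))/9 = -5/9 + (D/9 + 4*sqrt(D)/9) = -5/9 + D/9 + 4*sqrt(D)/9)
223 - q(S(I)) = 223 - (-5/9 + (1/9)*1 + 4*sqrt(1)/9) = 223 - (-5/9 + 1/9 + (4/9)*1) = 223 - (-5/9 + 1/9 + 4/9) = 223 - 1*0 = 223 + 0 = 223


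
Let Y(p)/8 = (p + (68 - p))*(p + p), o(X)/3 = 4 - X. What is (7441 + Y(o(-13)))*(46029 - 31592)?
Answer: 908505973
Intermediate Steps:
o(X) = 12 - 3*X (o(X) = 3*(4 - X) = 12 - 3*X)
Y(p) = 1088*p (Y(p) = 8*((p + (68 - p))*(p + p)) = 8*(68*(2*p)) = 8*(136*p) = 1088*p)
(7441 + Y(o(-13)))*(46029 - 31592) = (7441 + 1088*(12 - 3*(-13)))*(46029 - 31592) = (7441 + 1088*(12 + 39))*14437 = (7441 + 1088*51)*14437 = (7441 + 55488)*14437 = 62929*14437 = 908505973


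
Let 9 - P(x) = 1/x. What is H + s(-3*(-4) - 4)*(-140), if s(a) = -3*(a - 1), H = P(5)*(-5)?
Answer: 2896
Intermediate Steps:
P(x) = 9 - 1/x
H = -44 (H = (9 - 1/5)*(-5) = (9 - 1*⅕)*(-5) = (9 - ⅕)*(-5) = (44/5)*(-5) = -44)
s(a) = 3 - 3*a (s(a) = -3*(-1 + a) = 3 - 3*a)
H + s(-3*(-4) - 4)*(-140) = -44 + (3 - 3*(-3*(-4) - 4))*(-140) = -44 + (3 - 3*(12 - 4))*(-140) = -44 + (3 - 3*8)*(-140) = -44 + (3 - 24)*(-140) = -44 - 21*(-140) = -44 + 2940 = 2896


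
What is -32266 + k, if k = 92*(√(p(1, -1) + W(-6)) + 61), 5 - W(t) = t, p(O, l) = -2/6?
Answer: -26654 + 368*√6/3 ≈ -26354.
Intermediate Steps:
p(O, l) = -⅓ (p(O, l) = -2*⅙ = -⅓)
W(t) = 5 - t
k = 5612 + 368*√6/3 (k = 92*(√(-⅓ + (5 - 1*(-6))) + 61) = 92*(√(-⅓ + (5 + 6)) + 61) = 92*(√(-⅓ + 11) + 61) = 92*(√(32/3) + 61) = 92*(4*√6/3 + 61) = 92*(61 + 4*√6/3) = 5612 + 368*√6/3 ≈ 5912.5)
-32266 + k = -32266 + (5612 + 368*√6/3) = -26654 + 368*√6/3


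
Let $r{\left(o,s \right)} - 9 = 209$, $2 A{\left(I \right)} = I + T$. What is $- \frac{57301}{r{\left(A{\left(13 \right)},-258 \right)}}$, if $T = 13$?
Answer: $- \frac{57301}{218} \approx -262.85$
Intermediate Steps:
$A{\left(I \right)} = \frac{13}{2} + \frac{I}{2}$ ($A{\left(I \right)} = \frac{I + 13}{2} = \frac{13 + I}{2} = \frac{13}{2} + \frac{I}{2}$)
$r{\left(o,s \right)} = 218$ ($r{\left(o,s \right)} = 9 + 209 = 218$)
$- \frac{57301}{r{\left(A{\left(13 \right)},-258 \right)}} = - \frac{57301}{218}$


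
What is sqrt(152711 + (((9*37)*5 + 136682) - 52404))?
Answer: sqrt(238654) ≈ 488.52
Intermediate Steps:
sqrt(152711 + (((9*37)*5 + 136682) - 52404)) = sqrt(152711 + ((333*5 + 136682) - 52404)) = sqrt(152711 + ((1665 + 136682) - 52404)) = sqrt(152711 + (138347 - 52404)) = sqrt(152711 + 85943) = sqrt(238654)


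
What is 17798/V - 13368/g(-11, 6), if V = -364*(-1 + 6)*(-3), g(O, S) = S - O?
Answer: -36343357/46410 ≈ -783.09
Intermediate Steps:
V = 5460 (V = -1820*(-3) = -364*(-15) = 5460)
17798/V - 13368/g(-11, 6) = 17798/5460 - 13368/(6 - 1*(-11)) = 17798*(1/5460) - 13368/(6 + 11) = 8899/2730 - 13368/17 = -36343357/46410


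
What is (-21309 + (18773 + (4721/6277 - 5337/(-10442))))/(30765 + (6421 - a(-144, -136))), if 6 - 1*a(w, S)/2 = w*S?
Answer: -8744099347/263357535812 ≈ -0.033202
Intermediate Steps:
a(w, S) = 12 - 2*S*w (a(w, S) = 12 - 2*w*S = 12 - 2*S*w)
(-21309 + (18773 + (4721/6277 - 5337/(-10442))))/(30765 + (6421 - a(-144, -136))) = (-21309 + (18773 + (4721/6277 - 5337/(-10442))))/(30765 + (6421 - (12 - 2*(-136)*(-144)))) = (-21309 + (18773 + (4721*(1/6277) - 5337*(-1/10442))))/(30765 + (6421 - (12 - 39168))) = (-21309 + (18773 + (4721/6277 + 5337/10442)))/(30765 + (6421 - 1*(-39156))) = (-21309 + (18773 + 82797031/65544434))/(30765 + (6421 + 39156)) = (-21309 + 1230548456513/65544434)/(30765 + 45577) = -166137887593/65544434/76342 = -166137887593/65544434*1/76342 = -8744099347/263357535812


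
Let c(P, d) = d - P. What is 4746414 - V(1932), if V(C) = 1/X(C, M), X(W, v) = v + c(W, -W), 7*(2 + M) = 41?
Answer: 128252852701/27021 ≈ 4.7464e+6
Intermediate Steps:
M = 27/7 (M = -2 + (1/7)*41 = -2 + 41/7 = 27/7 ≈ 3.8571)
X(W, v) = v - 2*W (X(W, v) = v + (-W - W) = v - 2*W)
V(C) = 1/(27/7 - 2*C)
4746414 - V(1932) = 4746414 - 7/(27 - 14*1932) = 4746414 - 7/(27 - 27048) = 4746414 - 7/(-27021) = 4746414 - 7*(-1)/27021 = 4746414 - 1*(-7/27021) = 4746414 + 7/27021 = 128252852701/27021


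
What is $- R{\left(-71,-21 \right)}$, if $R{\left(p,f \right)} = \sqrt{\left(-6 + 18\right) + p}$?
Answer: $- i \sqrt{59} \approx - 7.6811 i$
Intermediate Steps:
$R{\left(p,f \right)} = \sqrt{12 + p}$
$- R{\left(-71,-21 \right)} = - \sqrt{12 - 71} = - \sqrt{-59} = - i \sqrt{59}$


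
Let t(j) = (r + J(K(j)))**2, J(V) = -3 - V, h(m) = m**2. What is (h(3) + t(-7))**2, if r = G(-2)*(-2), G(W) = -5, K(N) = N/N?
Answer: 2025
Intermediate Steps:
K(N) = 1
r = 10 (r = -5*(-2) = 10)
t(j) = 36 (t(j) = (10 + (-3 - 1*1))**2 = (10 + (-3 - 1))**2 = (10 - 4)**2 = 6**2 = 36)
(h(3) + t(-7))**2 = (3**2 + 36)**2 = (9 + 36)**2 = 45**2 = 2025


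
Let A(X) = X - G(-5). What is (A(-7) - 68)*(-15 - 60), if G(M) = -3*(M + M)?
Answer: 7875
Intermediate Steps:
G(M) = -6*M
A(X) = -30 + X (A(X) = X - (-6)*(-5) = X - 1*30 = X - 30 = -30 + X)
(A(-7) - 68)*(-15 - 60) = ((-30 - 7) - 68)*(-15 - 60) = (-37 - 68)*(-75) = -105*(-75) = 7875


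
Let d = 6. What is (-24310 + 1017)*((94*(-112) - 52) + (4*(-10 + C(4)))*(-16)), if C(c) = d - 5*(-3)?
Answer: 262838212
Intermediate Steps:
C(c) = 21 (C(c) = 6 - 5*(-3) = 6 + 15 = 21)
(-24310 + 1017)*((94*(-112) - 52) + (4*(-10 + C(4)))*(-16)) = (-24310 + 1017)*((94*(-112) - 52) + (4*(-10 + 21))*(-16)) = -23293*((-10528 - 52) + (4*11)*(-16)) = -23293*(-10580 + 44*(-16)) = -23293*(-10580 - 704) = -23293*(-11284) = 262838212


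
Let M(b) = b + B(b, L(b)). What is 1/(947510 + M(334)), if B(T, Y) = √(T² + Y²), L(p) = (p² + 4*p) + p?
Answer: 236961/221397002426 - 167*√114922/442794004852 ≈ 9.4244e-7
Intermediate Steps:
L(p) = p² + 5*p
M(b) = b + √(b² + b²*(5 + b)²) (M(b) = b + √(b² + (b*(5 + b))²) = b + √(b² + b²*(5 + b)²))
1/(947510 + M(334)) = 1/(947510 + (334 + √(334²*(1 + (5 + 334)²)))) = 1/(947510 + (334 + √(111556*(1 + 339²)))) = 1/(947510 + (334 + √(111556*(1 + 114921)))) = 1/(947510 + (334 + √(111556*114922))) = 1/(947510 + (334 + √12820238632)) = 1/(947510 + (334 + 334*√114922)) = 1/(947844 + 334*√114922)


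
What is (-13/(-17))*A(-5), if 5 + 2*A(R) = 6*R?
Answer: -455/34 ≈ -13.382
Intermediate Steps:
A(R) = -5/2 + 3*R (A(R) = -5/2 + (6*R)/2 = -5/2 + 3*R)
(-13/(-17))*A(-5) = (-13/(-17))*(-5/2 + 3*(-5)) = (-13*(-1/17))*(-5/2 - 15) = (13/17)*(-35/2) = -455/34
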